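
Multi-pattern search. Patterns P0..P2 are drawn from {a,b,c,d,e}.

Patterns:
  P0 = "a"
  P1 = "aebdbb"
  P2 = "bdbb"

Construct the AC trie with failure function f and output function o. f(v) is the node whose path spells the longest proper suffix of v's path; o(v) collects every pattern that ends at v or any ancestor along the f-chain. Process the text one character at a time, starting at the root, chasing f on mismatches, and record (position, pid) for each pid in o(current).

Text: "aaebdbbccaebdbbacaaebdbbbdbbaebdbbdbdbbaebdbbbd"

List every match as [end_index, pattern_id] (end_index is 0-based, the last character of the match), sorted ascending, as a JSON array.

Construct AC machine:
Trie (insert patterns):
  0='ε' goto a→1 b→7
  1='a' goto e→2  ←P0
  2='ae' goto b→3
  3='aeb' goto d→4
  4='aebd' goto b→5
  5='aebdb' goto b→6
  6='aebdbb' goto ·  ←P1
  7='b' goto d→8
  8='bd' goto b→9
  9='bdb' goto b→10
  10='bdbb' goto ·  ←P2

BFS fail/out derivation:
  fail(1) 'a': from fail(0)=0 chase 'a': 0 ⇒ 0;  out={0}∪out(0)={0}
  fail(7) 'b': from fail(0)=0 chase 'b': 0 ⇒ 0;  out=∅∪out(0)=∅
  fail(2) 'ae': from fail(1)=0 chase 'e': 0 ⇒ 0;  out=∅∪out(0)=∅
  fail(8) 'bd': from fail(7)=0 chase 'd': 0 ⇒ 0;  out=∅∪out(0)=∅
  fail(3) 'aeb': from fail(2)=0 chase 'b': 0 ⇒ 7;  out=∅∪out(7)=∅
  fail(9) 'bdb': from fail(8)=0 chase 'b': 0 ⇒ 7;  out=∅∪out(7)=∅
  fail(4) 'aebd': from fail(3)=7 chase 'd': 7 ⇒ 8;  out=∅∪out(8)=∅
  fail(10) 'bdbb': from fail(9)=7 chase 'b': 7→0 ⇒ 7;  out={2}∪out(7)={2}
  fail(5) 'aebdb': from fail(4)=8 chase 'b': 8 ⇒ 9;  out=∅∪out(9)=∅
  fail(6) 'aebdbb': from fail(5)=9 chase 'b': 9 ⇒ 10;  out={1}∪out(10)={1,2}

Scan:
[0] read 'a'  n0⇒n1  emit P0@[0:0]
[1] read 'a'  n1⇒n1 (fail-walked)  emit P0@[1:1]
[2] read 'e'  n1⇒n2
[3] read 'b'  n2⇒n3
[4] read 'd'  n3⇒n4
[5] read 'b'  n4⇒n5
[6] read 'b'  n5⇒n6  emit P1@[1:6],P2@[3:6]
[7] read 'c'  n6⇒n0 (fail-walked)
[8] read 'c'  n0⇒n0
[9] read 'a'  n0⇒n1  emit P0@[9:9]
[10] read 'e'  n1⇒n2
[11] read 'b'  n2⇒n3
[12] read 'd'  n3⇒n4
[13] read 'b'  n4⇒n5
[14] read 'b'  n5⇒n6  emit P1@[9:14],P2@[11:14]
[15] read 'a'  n6⇒n1 (fail-walked)  emit P0@[15:15]
[16] read 'c'  n1⇒n0 (fail-walked)
[17] read 'a'  n0⇒n1  emit P0@[17:17]
[18] read 'a'  n1⇒n1 (fail-walked)  emit P0@[18:18]
[19] read 'e'  n1⇒n2
[20] read 'b'  n2⇒n3
[21] read 'd'  n3⇒n4
[22] read 'b'  n4⇒n5
[23] read 'b'  n5⇒n6  emit P1@[18:23],P2@[20:23]
[24] read 'b'  n6⇒n7 (fail-walked)
[25] read 'd'  n7⇒n8
[26] read 'b'  n8⇒n9
[27] read 'b'  n9⇒n10  emit P2@[24:27]
[28] read 'a'  n10⇒n1 (fail-walked)  emit P0@[28:28]
[29] read 'e'  n1⇒n2
[30] read 'b'  n2⇒n3
[31] read 'd'  n3⇒n4
[32] read 'b'  n4⇒n5
[33] read 'b'  n5⇒n6  emit P1@[28:33],P2@[30:33]
[34] read 'd'  n6⇒n8 (fail-walked)
[35] read 'b'  n8⇒n9
[36] read 'd'  n9⇒n8 (fail-walked)
[37] read 'b'  n8⇒n9
[38] read 'b'  n9⇒n10  emit P2@[35:38]
[39] read 'a'  n10⇒n1 (fail-walked)  emit P0@[39:39]
[40] read 'e'  n1⇒n2
[41] read 'b'  n2⇒n3
[42] read 'd'  n3⇒n4
[43] read 'b'  n4⇒n5
[44] read 'b'  n5⇒n6  emit P1@[39:44],P2@[41:44]
[45] read 'b'  n6⇒n7 (fail-walked)
[46] read 'd'  n7⇒n8

Result: [[0,0],[1,0],[6,1],[6,2],[9,0],[14,1],[14,2],[15,0],[17,0],[18,0],[23,1],[23,2],[27,2],[28,0],[33,1],[33,2],[38,2],[39,0],[44,1],[44,2]]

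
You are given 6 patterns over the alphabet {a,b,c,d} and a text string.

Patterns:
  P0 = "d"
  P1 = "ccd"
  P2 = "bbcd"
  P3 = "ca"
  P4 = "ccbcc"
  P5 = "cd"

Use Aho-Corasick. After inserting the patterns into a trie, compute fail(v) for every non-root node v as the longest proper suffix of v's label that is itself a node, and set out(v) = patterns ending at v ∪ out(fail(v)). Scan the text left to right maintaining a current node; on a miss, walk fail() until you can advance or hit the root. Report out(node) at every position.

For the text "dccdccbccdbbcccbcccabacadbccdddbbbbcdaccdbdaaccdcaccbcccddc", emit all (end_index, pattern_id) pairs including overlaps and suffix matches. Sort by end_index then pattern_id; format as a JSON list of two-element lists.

Build:
Trie (insert patterns):
  n0 'ε': b→5 c→2 d→1
  n1 'd': ·  ←P0
  n2 'c': a→9 c→3 d→13
  n3 'cc': b→10 d→4
  n4 'ccd': ·  ←P1
  n5 'b': b→6
  n6 'bb': c→7
  n7 'bbc': d→8
  n8 'bbcd': ·  ←P2
  n9 'ca': ·  ←P3
  n10 'ccb': c→11
  n11 'ccbc': c→12
  n12 'ccbcc': ·  ←P4
  n13 'cd': ·  ←P5

Failure links (BFS by depth):
  n1('d'): parent n0 fail=0; on 'd' 0 → fail=0;  out {0}∪∅={0}
  n2('c'): parent n0 fail=0; on 'c' 0 → fail=0;  out ∅∪∅=∅
  n5('b'): parent n0 fail=0; on 'b' 0 → fail=0;  out ∅∪∅=∅
  n3('cc'): parent n2 fail=0; on 'c' 0 → fail=2;  out ∅∪∅=∅
  n6('bb'): parent n5 fail=0; on 'b' 0 → fail=5;  out ∅∪∅=∅
  n9('ca'): parent n2 fail=0; on 'a' 0 → fail=0;  out {3}∪∅={3}
  n13('cd'): parent n2 fail=0; on 'd' 0 → fail=1;  out {5}∪{0}={0,5}
  n4('ccd'): parent n3 fail=2; on 'd' 2 → fail=13;  out {1}∪{0,5}={0,1,5}
  n7('bbc'): parent n6 fail=5; on 'c' 5→0 → fail=2;  out ∅∪∅=∅
  n10('ccb'): parent n3 fail=2; on 'b' 2→0 → fail=5;  out ∅∪∅=∅
  n8('bbcd'): parent n7 fail=2; on 'd' 2 → fail=13;  out {2}∪{0,5}={0,2,5}
  n11('ccbc'): parent n10 fail=5; on 'c' 5→0 → fail=2;  out ∅∪∅=∅
  n12('ccbcc'): parent n11 fail=2; on 'c' 2 → fail=3;  out {4}∪∅={4}

Scan:
[0] read 'd'  n0⇒n1  → match P0@[0:0]
[1] read 'c'  n1⇒n2 ·f
[2] read 'c'  n2⇒n3
[3] read 'd'  n3⇒n4  → match P0@[3:3],P1@[1:3],P5@[2:3]
[4] read 'c'  n4⇒n2 ·f
[5] read 'c'  n2⇒n3
[6] read 'b'  n3⇒n10
[7] read 'c'  n10⇒n11
[8] read 'c'  n11⇒n12  → match P4@[4:8]
[9] read 'd'  n12⇒n4 ·f  → match P0@[9:9],P1@[7:9],P5@[8:9]
[10] read 'b'  n4⇒n5 ·f
[11] read 'b'  n5⇒n6
[12] read 'c'  n6⇒n7
[13] read 'c'  n7⇒n3 ·f
[14] read 'c'  n3⇒n3 ·f
[15] read 'b'  n3⇒n10
[16] read 'c'  n10⇒n11
[17] read 'c'  n11⇒n12  → match P4@[13:17]
[18] read 'c'  n12⇒n3 ·f
[19] read 'a'  n3⇒n9 ·f  → match P3@[18:19]
[20] read 'b'  n9⇒n5 ·f
[21] read 'a'  n5⇒n0 ·f
[22] read 'c'  n0⇒n2
[23] read 'a'  n2⇒n9  → match P3@[22:23]
[24] read 'd'  n9⇒n1 ·f  → match P0@[24:24]
[25] read 'b'  n1⇒n5 ·f
[26] read 'c'  n5⇒n2 ·f
[27] read 'c'  n2⇒n3
[28] read 'd'  n3⇒n4  → match P0@[28:28],P1@[26:28],P5@[27:28]
[29] read 'd'  n4⇒n1 ·f  → match P0@[29:29]
[30] read 'd'  n1⇒n1 ·f  → match P0@[30:30]
[31] read 'b'  n1⇒n5 ·f
[32] read 'b'  n5⇒n6
[33] read 'b'  n6⇒n6 ·f
[34] read 'b'  n6⇒n6 ·f
[35] read 'c'  n6⇒n7
[36] read 'd'  n7⇒n8  → match P0@[36:36],P2@[33:36],P5@[35:36]
[37] read 'a'  n8⇒n0 ·f
[38] read 'c'  n0⇒n2
[39] read 'c'  n2⇒n3
[40] read 'd'  n3⇒n4  → match P0@[40:40],P1@[38:40],P5@[39:40]
[41] read 'b'  n4⇒n5 ·f
[42] read 'd'  n5⇒n1 ·f  → match P0@[42:42]
[43] read 'a'  n1⇒n0 ·f
[44] read 'a'  n0⇒n0
[45] read 'c'  n0⇒n2
[46] read 'c'  n2⇒n3
[47] read 'd'  n3⇒n4  → match P0@[47:47],P1@[45:47],P5@[46:47]
[48] read 'c'  n4⇒n2 ·f
[49] read 'a'  n2⇒n9  → match P3@[48:49]
[50] read 'c'  n9⇒n2 ·f
[51] read 'c'  n2⇒n3
[52] read 'b'  n3⇒n10
[53] read 'c'  n10⇒n11
[54] read 'c'  n11⇒n12  → match P4@[50:54]
[55] read 'c'  n12⇒n3 ·f
[56] read 'd'  n3⇒n4  → match P0@[56:56],P1@[54:56],P5@[55:56]
[57] read 'd'  n4⇒n1 ·f  → match P0@[57:57]
[58] read 'c'  n1⇒n2 ·f

All matches (sorted): [[0,0],[3,0],[3,1],[3,5],[8,4],[9,0],[9,1],[9,5],[17,4],[19,3],[23,3],[24,0],[28,0],[28,1],[28,5],[29,0],[30,0],[36,0],[36,2],[36,5],[40,0],[40,1],[40,5],[42,0],[47,0],[47,1],[47,5],[49,3],[54,4],[56,0],[56,1],[56,5],[57,0]]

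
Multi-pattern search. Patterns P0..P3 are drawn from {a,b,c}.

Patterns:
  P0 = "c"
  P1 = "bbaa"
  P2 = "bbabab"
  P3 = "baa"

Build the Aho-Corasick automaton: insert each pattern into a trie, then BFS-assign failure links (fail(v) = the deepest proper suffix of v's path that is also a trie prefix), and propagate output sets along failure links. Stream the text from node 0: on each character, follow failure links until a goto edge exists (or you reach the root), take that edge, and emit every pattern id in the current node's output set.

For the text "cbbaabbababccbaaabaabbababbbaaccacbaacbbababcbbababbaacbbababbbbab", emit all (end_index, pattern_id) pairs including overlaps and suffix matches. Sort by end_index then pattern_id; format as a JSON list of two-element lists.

Build:
Trie (insert patterns):
  0='ε' goto b→2 c→1
  1='c' goto ·  [P0 ends]
  2='b' goto a→9 b→3
  3='bb' goto a→4
  4='bba' goto a→5 b→6
  5='bbaa' goto ·  [P1 ends]
  6='bbab' goto a→7
  7='bbaba' goto b→8
  8='bbabab' goto ·  [P2 ends]
  9='ba' goto a→10
  10='baa' goto ·  [P3 ends]

BFS fail/out derivation:
  n1('c'): parent n0 fail=0; on 'c' 0 → fail=0;  out {0}∪∅={0}
  n2('b'): parent n0 fail=0; on 'b' 0 → fail=0;  out ∅∪∅=∅
  n3('bb'): parent n2 fail=0; on 'b' 0 → fail=2;  out ∅∪∅=∅
  n9('ba'): parent n2 fail=0; on 'a' 0 → fail=0;  out ∅∪∅=∅
  n4('bba'): parent n3 fail=2; on 'a' 2 → fail=9;  out ∅∪∅=∅
  n10('baa'): parent n9 fail=0; on 'a' 0 → fail=0;  out {3}∪∅={3}
  n5('bbaa'): parent n4 fail=9; on 'a' 9 → fail=10;  out {1}∪{3}={1,3}
  n6('bbab'): parent n4 fail=9; on 'b' 9→0 → fail=2;  out ∅∪∅=∅
  n7('bbaba'): parent n6 fail=2; on 'a' 2 → fail=9;  out ∅∪∅=∅
  n8('bbabab'): parent n7 fail=9; on 'b' 9→0 → fail=2;  out {2}∪∅={2}

Scan:
pos 0 'c': at 1  emit P0@[0:0]
pos 1 'b': at 2 (via fail)
pos 2 'b': at 3
pos 3 'a': at 4
pos 4 'a': at 5  emit P1@[1:4],P3@[2:4]
pos 5 'b': at 2 (via fail)
pos 6 'b': at 3
pos 7 'a': at 4
pos 8 'b': at 6
pos 9 'a': at 7
pos 10 'b': at 8  emit P2@[5:10]
pos 11 'c': at 1 (via fail)  emit P0@[11:11]
pos 12 'c': at 1 (via fail)  emit P0@[12:12]
pos 13 'b': at 2 (via fail)
pos 14 'a': at 9
pos 15 'a': at 10  emit P3@[13:15]
pos 16 'a': at 0 (via fail)
pos 17 'b': at 2
pos 18 'a': at 9
pos 19 'a': at 10  emit P3@[17:19]
pos 20 'b': at 2 (via fail)
pos 21 'b': at 3
pos 22 'a': at 4
pos 23 'b': at 6
pos 24 'a': at 7
pos 25 'b': at 8  emit P2@[20:25]
pos 26 'b': at 3 (via fail)
pos 27 'b': at 3 (via fail)
pos 28 'a': at 4
pos 29 'a': at 5  emit P1@[26:29],P3@[27:29]
pos 30 'c': at 1 (via fail)  emit P0@[30:30]
pos 31 'c': at 1 (via fail)  emit P0@[31:31]
pos 32 'a': at 0 (via fail)
pos 33 'c': at 1  emit P0@[33:33]
pos 34 'b': at 2 (via fail)
pos 35 'a': at 9
pos 36 'a': at 10  emit P3@[34:36]
pos 37 'c': at 1 (via fail)  emit P0@[37:37]
pos 38 'b': at 2 (via fail)
pos 39 'b': at 3
pos 40 'a': at 4
pos 41 'b': at 6
pos 42 'a': at 7
pos 43 'b': at 8  emit P2@[38:43]
pos 44 'c': at 1 (via fail)  emit P0@[44:44]
pos 45 'b': at 2 (via fail)
pos 46 'b': at 3
pos 47 'a': at 4
pos 48 'b': at 6
pos 49 'a': at 7
pos 50 'b': at 8  emit P2@[45:50]
pos 51 'b': at 3 (via fail)
pos 52 'a': at 4
pos 53 'a': at 5  emit P1@[50:53],P3@[51:53]
pos 54 'c': at 1 (via fail)  emit P0@[54:54]
pos 55 'b': at 2 (via fail)
pos 56 'b': at 3
pos 57 'a': at 4
pos 58 'b': at 6
pos 59 'a': at 7
pos 60 'b': at 8  emit P2@[55:60]
pos 61 'b': at 3 (via fail)
pos 62 'b': at 3 (via fail)
pos 63 'b': at 3 (via fail)
pos 64 'a': at 4
pos 65 'b': at 6

Matches: [[0,0],[4,1],[4,3],[10,2],[11,0],[12,0],[15,3],[19,3],[25,2],[29,1],[29,3],[30,0],[31,0],[33,0],[36,3],[37,0],[43,2],[44,0],[50,2],[53,1],[53,3],[54,0],[60,2]]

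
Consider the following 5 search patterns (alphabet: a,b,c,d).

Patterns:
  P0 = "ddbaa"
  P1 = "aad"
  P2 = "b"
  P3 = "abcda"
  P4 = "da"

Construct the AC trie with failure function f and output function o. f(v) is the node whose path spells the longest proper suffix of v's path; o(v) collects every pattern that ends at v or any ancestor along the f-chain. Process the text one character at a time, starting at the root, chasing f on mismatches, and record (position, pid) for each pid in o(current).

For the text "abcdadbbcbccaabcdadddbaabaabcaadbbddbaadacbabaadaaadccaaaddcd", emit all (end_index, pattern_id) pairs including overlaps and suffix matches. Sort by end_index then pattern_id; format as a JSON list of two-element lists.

Construct AC machine:
Trie nodes:
  0='ε' goto a→6 b→9 d→1
  1='d' goto a→14 d→2
  2='dd' goto b→3
  3='ddb' goto a→4
  4='ddba' goto a→5
  5='ddbaa' goto ·  ←P0
  6='a' goto a→7 b→10
  7='aa' goto d→8
  8='aad' goto ·  ←P1
  9='b' goto ·  ←P2
  10='ab' goto c→11
  11='abc' goto d→12
  12='abcd' goto a→13
  13='abcda' goto ·  ←P3
  14='da' goto ·  ←P4

BFS fail/out derivation:
  fail(1) 'd': from fail(0)=0 chase 'd': 0 ⇒ 0;  out=∅∪out(0)=∅
  fail(6) 'a': from fail(0)=0 chase 'a': 0 ⇒ 0;  out=∅∪out(0)=∅
  fail(9) 'b': from fail(0)=0 chase 'b': 0 ⇒ 0;  out={2}∪out(0)={2}
  fail(2) 'dd': from fail(1)=0 chase 'd': 0 ⇒ 1;  out=∅∪out(1)=∅
  fail(7) 'aa': from fail(6)=0 chase 'a': 0 ⇒ 6;  out=∅∪out(6)=∅
  fail(10) 'ab': from fail(6)=0 chase 'b': 0 ⇒ 9;  out=∅∪out(9)={2}
  fail(14) 'da': from fail(1)=0 chase 'a': 0 ⇒ 6;  out={4}∪out(6)={4}
  fail(3) 'ddb': from fail(2)=1 chase 'b': 1→0 ⇒ 9;  out=∅∪out(9)={2}
  fail(8) 'aad': from fail(7)=6 chase 'd': 6→0 ⇒ 1;  out={1}∪out(1)={1}
  fail(11) 'abc': from fail(10)=9 chase 'c': 9→0 ⇒ 0;  out=∅∪out(0)=∅
  fail(4) 'ddba': from fail(3)=9 chase 'a': 9→0 ⇒ 6;  out=∅∪out(6)=∅
  fail(12) 'abcd': from fail(11)=0 chase 'd': 0 ⇒ 1;  out=∅∪out(1)=∅
  fail(5) 'ddbaa': from fail(4)=6 chase 'a': 6 ⇒ 7;  out={0}∪out(7)={0}
  fail(13) 'abcda': from fail(12)=1 chase 'a': 1 ⇒ 14;  out={3}∪out(14)={3,4}

Scan:
pos 0 'a': at 6
pos 1 'b': at 10  → match P2@[1:1]
pos 2 'c': at 11
pos 3 'd': at 12
pos 4 'a': at 13  → match P3@[0:4],P4@[3:4]
pos 5 'd': at 1 (via fail)
pos 6 'b': at 9 (via fail)  → match P2@[6:6]
pos 7 'b': at 9 (via fail)  → match P2@[7:7]
pos 8 'c': at 0 (via fail)
pos 9 'b': at 9  → match P2@[9:9]
pos 10 'c': at 0 (via fail)
pos 11 'c': at 0
pos 12 'a': at 6
pos 13 'a': at 7
pos 14 'b': at 10 (via fail)  → match P2@[14:14]
pos 15 'c': at 11
pos 16 'd': at 12
pos 17 'a': at 13  → match P3@[13:17],P4@[16:17]
pos 18 'd': at 1 (via fail)
pos 19 'd': at 2
pos 20 'd': at 2 (via fail)
pos 21 'b': at 3  → match P2@[21:21]
pos 22 'a': at 4
pos 23 'a': at 5  → match P0@[19:23]
pos 24 'b': at 10 (via fail)  → match P2@[24:24]
pos 25 'a': at 6 (via fail)
pos 26 'a': at 7
pos 27 'b': at 10 (via fail)  → match P2@[27:27]
pos 28 'c': at 11
pos 29 'a': at 6 (via fail)
pos 30 'a': at 7
pos 31 'd': at 8  → match P1@[29:31]
pos 32 'b': at 9 (via fail)  → match P2@[32:32]
pos 33 'b': at 9 (via fail)  → match P2@[33:33]
pos 34 'd': at 1 (via fail)
pos 35 'd': at 2
pos 36 'b': at 3  → match P2@[36:36]
pos 37 'a': at 4
pos 38 'a': at 5  → match P0@[34:38]
pos 39 'd': at 8 (via fail)  → match P1@[37:39]
pos 40 'a': at 14 (via fail)  → match P4@[39:40]
pos 41 'c': at 0 (via fail)
pos 42 'b': at 9  → match P2@[42:42]
pos 43 'a': at 6 (via fail)
pos 44 'b': at 10  → match P2@[44:44]
pos 45 'a': at 6 (via fail)
pos 46 'a': at 7
pos 47 'd': at 8  → match P1@[45:47]
pos 48 'a': at 14 (via fail)  → match P4@[47:48]
pos 49 'a': at 7 (via fail)
pos 50 'a': at 7 (via fail)
pos 51 'd': at 8  → match P1@[49:51]
pos 52 'c': at 0 (via fail)
pos 53 'c': at 0
pos 54 'a': at 6
pos 55 'a': at 7
pos 56 'a': at 7 (via fail)
pos 57 'd': at 8  → match P1@[55:57]
pos 58 'd': at 2 (via fail)
pos 59 'c': at 0 (via fail)
pos 60 'd': at 1

All matches (sorted): [[1,2],[4,3],[4,4],[6,2],[7,2],[9,2],[14,2],[17,3],[17,4],[21,2],[23,0],[24,2],[27,2],[31,1],[32,2],[33,2],[36,2],[38,0],[39,1],[40,4],[42,2],[44,2],[47,1],[48,4],[51,1],[57,1]]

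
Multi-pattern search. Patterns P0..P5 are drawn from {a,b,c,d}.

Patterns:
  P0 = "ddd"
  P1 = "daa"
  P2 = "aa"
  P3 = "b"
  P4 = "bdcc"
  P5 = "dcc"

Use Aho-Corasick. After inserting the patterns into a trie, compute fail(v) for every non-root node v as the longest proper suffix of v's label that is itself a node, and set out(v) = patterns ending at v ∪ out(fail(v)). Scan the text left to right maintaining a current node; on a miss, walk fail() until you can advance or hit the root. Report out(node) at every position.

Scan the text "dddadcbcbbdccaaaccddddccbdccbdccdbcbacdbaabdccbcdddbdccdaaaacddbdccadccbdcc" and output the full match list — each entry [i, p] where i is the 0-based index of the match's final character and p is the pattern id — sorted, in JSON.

Construct AC machine:
Trie nodes:
  0='ε' goto a→6 b→8 d→1
  1='d' goto a→4 c→12 d→2
  2='dd' goto d→3
  3='ddd' goto ·  [P0 ends]
  4='da' goto a→5
  5='daa' goto ·  [P1 ends]
  6='a' goto a→7
  7='aa' goto ·  [P2 ends]
  8='b' goto d→9  [P3 ends]
  9='bd' goto c→10
  10='bdc' goto c→11
  11='bdcc' goto ·  [P4 ends]
  12='dc' goto c→13
  13='dcc' goto ·  [P5 ends]

Failure links (BFS by depth):
  n1('d'): parent n0 fail=0; on 'd' 0 → fail=0;  out ∅∪∅=∅
  n6('a'): parent n0 fail=0; on 'a' 0 → fail=0;  out ∅∪∅=∅
  n8('b'): parent n0 fail=0; on 'b' 0 → fail=0;  out {3}∪∅={3}
  n2('dd'): parent n1 fail=0; on 'd' 0 → fail=1;  out ∅∪∅=∅
  n4('da'): parent n1 fail=0; on 'a' 0 → fail=6;  out ∅∪∅=∅
  n7('aa'): parent n6 fail=0; on 'a' 0 → fail=6;  out {2}∪∅={2}
  n9('bd'): parent n8 fail=0; on 'd' 0 → fail=1;  out ∅∪∅=∅
  n12('dc'): parent n1 fail=0; on 'c' 0 → fail=0;  out ∅∪∅=∅
  n3('ddd'): parent n2 fail=1; on 'd' 1 → fail=2;  out {0}∪∅={0}
  n5('daa'): parent n4 fail=6; on 'a' 6 → fail=7;  out {1}∪{2}={1,2}
  n10('bdc'): parent n9 fail=1; on 'c' 1 → fail=12;  out ∅∪∅=∅
  n13('dcc'): parent n12 fail=0; on 'c' 0 → fail=0;  out {5}∪∅={5}
  n11('bdcc'): parent n10 fail=12; on 'c' 12 → fail=13;  out {4}∪{5}={4,5}

Text stream:
pos 0 'd': at 1
pos 1 'd': at 2
pos 2 'd': at 3  → match P0@[0:2]
pos 3 'a': at 4 ·f
pos 4 'd': at 1 ·f
pos 5 'c': at 12
pos 6 'b': at 8 ·f  → match P3@[6:6]
pos 7 'c': at 0 ·f
pos 8 'b': at 8  → match P3@[8:8]
pos 9 'b': at 8 ·f  → match P3@[9:9]
pos 10 'd': at 9
pos 11 'c': at 10
pos 12 'c': at 11  → match P4@[9:12],P5@[10:12]
pos 13 'a': at 6 ·f
pos 14 'a': at 7  → match P2@[13:14]
pos 15 'a': at 7 ·f  → match P2@[14:15]
pos 16 'c': at 0 ·f
pos 17 'c': at 0
pos 18 'd': at 1
pos 19 'd': at 2
pos 20 'd': at 3  → match P0@[18:20]
pos 21 'd': at 3 ·f  → match P0@[19:21]
pos 22 'c': at 12 ·f
pos 23 'c': at 13  → match P5@[21:23]
pos 24 'b': at 8 ·f  → match P3@[24:24]
pos 25 'd': at 9
pos 26 'c': at 10
pos 27 'c': at 11  → match P4@[24:27],P5@[25:27]
pos 28 'b': at 8 ·f  → match P3@[28:28]
pos 29 'd': at 9
pos 30 'c': at 10
pos 31 'c': at 11  → match P4@[28:31],P5@[29:31]
pos 32 'd': at 1 ·f
pos 33 'b': at 8 ·f  → match P3@[33:33]
pos 34 'c': at 0 ·f
pos 35 'b': at 8  → match P3@[35:35]
pos 36 'a': at 6 ·f
pos 37 'c': at 0 ·f
pos 38 'd': at 1
pos 39 'b': at 8 ·f  → match P3@[39:39]
pos 40 'a': at 6 ·f
pos 41 'a': at 7  → match P2@[40:41]
pos 42 'b': at 8 ·f  → match P3@[42:42]
pos 43 'd': at 9
pos 44 'c': at 10
pos 45 'c': at 11  → match P4@[42:45],P5@[43:45]
pos 46 'b': at 8 ·f  → match P3@[46:46]
pos 47 'c': at 0 ·f
pos 48 'd': at 1
pos 49 'd': at 2
pos 50 'd': at 3  → match P0@[48:50]
pos 51 'b': at 8 ·f  → match P3@[51:51]
pos 52 'd': at 9
pos 53 'c': at 10
pos 54 'c': at 11  → match P4@[51:54],P5@[52:54]
pos 55 'd': at 1 ·f
pos 56 'a': at 4
pos 57 'a': at 5  → match P1@[55:57],P2@[56:57]
pos 58 'a': at 7 ·f  → match P2@[57:58]
pos 59 'a': at 7 ·f  → match P2@[58:59]
pos 60 'c': at 0 ·f
pos 61 'd': at 1
pos 62 'd': at 2
pos 63 'b': at 8 ·f  → match P3@[63:63]
pos 64 'd': at 9
pos 65 'c': at 10
pos 66 'c': at 11  → match P4@[63:66],P5@[64:66]
pos 67 'a': at 6 ·f
pos 68 'd': at 1 ·f
pos 69 'c': at 12
pos 70 'c': at 13  → match P5@[68:70]
pos 71 'b': at 8 ·f  → match P3@[71:71]
pos 72 'd': at 9
pos 73 'c': at 10
pos 74 'c': at 11  → match P4@[71:74],P5@[72:74]

All matches (sorted): [[2,0],[6,3],[8,3],[9,3],[12,4],[12,5],[14,2],[15,2],[20,0],[21,0],[23,5],[24,3],[27,4],[27,5],[28,3],[31,4],[31,5],[33,3],[35,3],[39,3],[41,2],[42,3],[45,4],[45,5],[46,3],[50,0],[51,3],[54,4],[54,5],[57,1],[57,2],[58,2],[59,2],[63,3],[66,4],[66,5],[70,5],[71,3],[74,4],[74,5]]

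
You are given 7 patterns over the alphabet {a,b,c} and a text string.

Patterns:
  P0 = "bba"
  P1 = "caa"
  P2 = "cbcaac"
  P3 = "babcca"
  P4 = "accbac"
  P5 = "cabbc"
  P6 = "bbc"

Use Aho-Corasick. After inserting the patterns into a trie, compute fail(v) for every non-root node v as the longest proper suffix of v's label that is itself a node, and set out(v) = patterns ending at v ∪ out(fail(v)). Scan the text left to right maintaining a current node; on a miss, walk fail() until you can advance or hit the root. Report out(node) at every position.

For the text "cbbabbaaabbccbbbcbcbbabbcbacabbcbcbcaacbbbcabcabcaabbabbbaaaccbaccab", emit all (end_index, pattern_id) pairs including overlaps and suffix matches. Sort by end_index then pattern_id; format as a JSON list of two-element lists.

Build automaton:
Trie nodes:
  0='ε' goto a→17 b→1 c→4
  1='b' goto a→12 b→2
  2='bb' goto a→3 c→26
  3='bba' goto ·  [P0 ends]
  4='c' goto a→5 b→7
  5='ca' goto a→6 b→23
  6='caa' goto ·  [P1 ends]
  7='cb' goto c→8
  8='cbc' goto a→9
  9='cbca' goto a→10
  10='cbcaa' goto c→11
  11='cbcaac' goto ·  [P2 ends]
  12='ba' goto b→13
  13='bab' goto c→14
  14='babc' goto c→15
  15='babcc' goto a→16
  16='babcca' goto ·  [P3 ends]
  17='a' goto c→18
  18='ac' goto c→19
  19='acc' goto b→20
  20='accb' goto a→21
  21='accba' goto c→22
  22='accbac' goto ·  [P4 ends]
  23='cab' goto b→24
  24='cabb' goto c→25
  25='cabbc' goto ·  [P5 ends]
  26='bbc' goto ·  [P6 ends]

BFS fail/out derivation:
  n1('b'): parent n0 fail=0; on 'b' 0 → fail=0;  out ∅∪∅=∅
  n4('c'): parent n0 fail=0; on 'c' 0 → fail=0;  out ∅∪∅=∅
  n17('a'): parent n0 fail=0; on 'a' 0 → fail=0;  out ∅∪∅=∅
  n2('bb'): parent n1 fail=0; on 'b' 0 → fail=1;  out ∅∪∅=∅
  n5('ca'): parent n4 fail=0; on 'a' 0 → fail=17;  out ∅∪∅=∅
  n7('cb'): parent n4 fail=0; on 'b' 0 → fail=1;  out ∅∪∅=∅
  n12('ba'): parent n1 fail=0; on 'a' 0 → fail=17;  out ∅∪∅=∅
  n18('ac'): parent n17 fail=0; on 'c' 0 → fail=4;  out ∅∪∅=∅
  n3('bba'): parent n2 fail=1; on 'a' 1 → fail=12;  out {0}∪∅={0}
  n6('caa'): parent n5 fail=17; on 'a' 17→0 → fail=17;  out {1}∪∅={1}
  n8('cbc'): parent n7 fail=1; on 'c' 1→0 → fail=4;  out ∅∪∅=∅
  n13('bab'): parent n12 fail=17; on 'b' 17→0 → fail=1;  out ∅∪∅=∅
  n19('acc'): parent n18 fail=4; on 'c' 4→0 → fail=4;  out ∅∪∅=∅
  n23('cab'): parent n5 fail=17; on 'b' 17→0 → fail=1;  out ∅∪∅=∅
  n26('bbc'): parent n2 fail=1; on 'c' 1→0 → fail=4;  out {6}∪∅={6}
  n9('cbca'): parent n8 fail=4; on 'a' 4 → fail=5;  out ∅∪∅=∅
  n14('babc'): parent n13 fail=1; on 'c' 1→0 → fail=4;  out ∅∪∅=∅
  n20('accb'): parent n19 fail=4; on 'b' 4 → fail=7;  out ∅∪∅=∅
  n24('cabb'): parent n23 fail=1; on 'b' 1 → fail=2;  out ∅∪∅=∅
  n10('cbcaa'): parent n9 fail=5; on 'a' 5 → fail=6;  out ∅∪{1}={1}
  n15('babcc'): parent n14 fail=4; on 'c' 4→0 → fail=4;  out ∅∪∅=∅
  n21('accba'): parent n20 fail=7; on 'a' 7→1 → fail=12;  out ∅∪∅=∅
  n25('cabbc'): parent n24 fail=2; on 'c' 2 → fail=26;  out {5}∪{6}={5,6}
  n11('cbcaac'): parent n10 fail=6; on 'c' 6→17 → fail=18;  out {2}∪∅={2}
  n16('babcca'): parent n15 fail=4; on 'a' 4 → fail=5;  out {3}∪∅={3}
  n22('accbac'): parent n21 fail=12; on 'c' 12→17 → fail=18;  out {4}∪∅={4}

Text stream:
i=0 'c': node 0→4
i=1 'b': node 4→7
i=2 'b': node 7→2 (via fail)
i=3 'a': node 2→3  emit P0@[1:3]
i=4 'b': node 3→13 (via fail)
i=5 'b': node 13→2 (via fail)
i=6 'a': node 2→3  emit P0@[4:6]
i=7 'a': node 3→17 (via fail)
i=8 'a': node 17→17 (via fail)
i=9 'b': node 17→1 (via fail)
i=10 'b': node 1→2
i=11 'c': node 2→26  emit P6@[9:11]
i=12 'c': node 26→4 (via fail)
i=13 'b': node 4→7
i=14 'b': node 7→2 (via fail)
i=15 'b': node 2→2 (via fail)
i=16 'c': node 2→26  emit P6@[14:16]
i=17 'b': node 26→7 (via fail)
i=18 'c': node 7→8
i=19 'b': node 8→7 (via fail)
i=20 'b': node 7→2 (via fail)
i=21 'a': node 2→3  emit P0@[19:21]
i=22 'b': node 3→13 (via fail)
i=23 'b': node 13→2 (via fail)
i=24 'c': node 2→26  emit P6@[22:24]
i=25 'b': node 26→7 (via fail)
i=26 'a': node 7→12 (via fail)
i=27 'c': node 12→18 (via fail)
i=28 'a': node 18→5 (via fail)
i=29 'b': node 5→23
i=30 'b': node 23→24
i=31 'c': node 24→25  emit P5@[27:31],P6@[29:31]
i=32 'b': node 25→7 (via fail)
i=33 'c': node 7→8
i=34 'b': node 8→7 (via fail)
i=35 'c': node 7→8
i=36 'a': node 8→9
i=37 'a': node 9→10  emit P1@[35:37]
i=38 'c': node 10→11  emit P2@[33:38]
i=39 'b': node 11→7 (via fail)
i=40 'b': node 7→2 (via fail)
i=41 'b': node 2→2 (via fail)
i=42 'c': node 2→26  emit P6@[40:42]
i=43 'a': node 26→5 (via fail)
i=44 'b': node 5→23
i=45 'c': node 23→4 (via fail)
i=46 'a': node 4→5
i=47 'b': node 5→23
i=48 'c': node 23→4 (via fail)
i=49 'a': node 4→5
i=50 'a': node 5→6  emit P1@[48:50]
i=51 'b': node 6→1 (via fail)
i=52 'b': node 1→2
i=53 'a': node 2→3  emit P0@[51:53]
i=54 'b': node 3→13 (via fail)
i=55 'b': node 13→2 (via fail)
i=56 'b': node 2→2 (via fail)
i=57 'a': node 2→3  emit P0@[55:57]
i=58 'a': node 3→17 (via fail)
i=59 'a': node 17→17 (via fail)
i=60 'c': node 17→18
i=61 'c': node 18→19
i=62 'b': node 19→20
i=63 'a': node 20→21
i=64 'c': node 21→22  emit P4@[59:64]
i=65 'c': node 22→19 (via fail)
i=66 'a': node 19→5 (via fail)
i=67 'b': node 5→23

Matches: [[3,0],[6,0],[11,6],[16,6],[21,0],[24,6],[31,5],[31,6],[37,1],[38,2],[42,6],[50,1],[53,0],[57,0],[64,4]]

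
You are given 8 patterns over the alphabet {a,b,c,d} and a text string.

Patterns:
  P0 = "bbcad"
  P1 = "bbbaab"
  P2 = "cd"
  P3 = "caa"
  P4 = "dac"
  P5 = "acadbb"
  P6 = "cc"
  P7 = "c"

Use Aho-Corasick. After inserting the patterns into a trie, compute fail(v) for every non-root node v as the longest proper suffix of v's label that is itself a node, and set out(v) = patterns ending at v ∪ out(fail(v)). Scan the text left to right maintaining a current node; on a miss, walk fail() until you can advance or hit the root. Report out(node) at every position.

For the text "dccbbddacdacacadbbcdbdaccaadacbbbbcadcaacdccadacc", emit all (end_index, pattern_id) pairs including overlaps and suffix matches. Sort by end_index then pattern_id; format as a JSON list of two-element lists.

Build:
Trie nodes:
  n0 'ε': a→17 b→1 c→10 d→14
  n1 'b': b→2
  n2 'bb': b→6 c→3
  n3 'bbc': a→4
  n4 'bbca': d→5
  n5 'bbcad': ·  [P0 ends]
  n6 'bbb': a→7
  n7 'bbba': a→8
  n8 'bbbaa': b→9
  n9 'bbbaab': ·  [P1 ends]
  n10 'c': a→12 c→23 d→11  [P7 ends]
  n11 'cd': ·  [P2 ends]
  n12 'ca': a→13
  n13 'caa': ·  [P3 ends]
  n14 'd': a→15
  n15 'da': c→16
  n16 'dac': ·  [P4 ends]
  n17 'a': c→18
  n18 'ac': a→19
  n19 'aca': d→20
  n20 'acad': b→21
  n21 'acadb': b→22
  n22 'acadbb': ·  [P5 ends]
  n23 'cc': ·  [P6 ends]

BFS fail/out derivation:
  n1('b'): parent n0 fail=0; on 'b' 0 → fail=0;  out ∅∪∅=∅
  n10('c'): parent n0 fail=0; on 'c' 0 → fail=0;  out {7}∪∅={7}
  n14('d'): parent n0 fail=0; on 'd' 0 → fail=0;  out ∅∪∅=∅
  n17('a'): parent n0 fail=0; on 'a' 0 → fail=0;  out ∅∪∅=∅
  n2('bb'): parent n1 fail=0; on 'b' 0 → fail=1;  out ∅∪∅=∅
  n11('cd'): parent n10 fail=0; on 'd' 0 → fail=14;  out {2}∪∅={2}
  n12('ca'): parent n10 fail=0; on 'a' 0 → fail=17;  out ∅∪∅=∅
  n15('da'): parent n14 fail=0; on 'a' 0 → fail=17;  out ∅∪∅=∅
  n18('ac'): parent n17 fail=0; on 'c' 0 → fail=10;  out ∅∪{7}={7}
  n23('cc'): parent n10 fail=0; on 'c' 0 → fail=10;  out {6}∪{7}={6,7}
  n3('bbc'): parent n2 fail=1; on 'c' 1→0 → fail=10;  out ∅∪{7}={7}
  n6('bbb'): parent n2 fail=1; on 'b' 1 → fail=2;  out ∅∪∅=∅
  n13('caa'): parent n12 fail=17; on 'a' 17→0 → fail=17;  out {3}∪∅={3}
  n16('dac'): parent n15 fail=17; on 'c' 17 → fail=18;  out {4}∪{7}={4,7}
  n19('aca'): parent n18 fail=10; on 'a' 10 → fail=12;  out ∅∪∅=∅
  n4('bbca'): parent n3 fail=10; on 'a' 10 → fail=12;  out ∅∪∅=∅
  n7('bbba'): parent n6 fail=2; on 'a' 2→1→0 → fail=17;  out ∅∪∅=∅
  n20('acad'): parent n19 fail=12; on 'd' 12→17→0 → fail=14;  out ∅∪∅=∅
  n5('bbcad'): parent n4 fail=12; on 'd' 12→17→0 → fail=14;  out {0}∪∅={0}
  n8('bbbaa'): parent n7 fail=17; on 'a' 17→0 → fail=17;  out ∅∪∅=∅
  n21('acadb'): parent n20 fail=14; on 'b' 14→0 → fail=1;  out ∅∪∅=∅
  n9('bbbaab'): parent n8 fail=17; on 'b' 17→0 → fail=1;  out {1}∪∅={1}
  n22('acadbb'): parent n21 fail=1; on 'b' 1 → fail=2;  out {5}∪∅={5}

Run:
pos 0 'd': at 14
pos 1 'c': at 10 ·f  → match P7@[1:1]
pos 2 'c': at 23  → match P6@[1:2],P7@[2:2]
pos 3 'b': at 1 ·f
pos 4 'b': at 2
pos 5 'd': at 14 ·f
pos 6 'd': at 14 ·f
pos 7 'a': at 15
pos 8 'c': at 16  → match P4@[6:8],P7@[8:8]
pos 9 'd': at 11 ·f  → match P2@[8:9]
pos 10 'a': at 15 ·f
pos 11 'c': at 16  → match P4@[9:11],P7@[11:11]
pos 12 'a': at 19 ·f
pos 13 'c': at 18 ·f  → match P7@[13:13]
pos 14 'a': at 19
pos 15 'd': at 20
pos 16 'b': at 21
pos 17 'b': at 22  → match P5@[12:17]
pos 18 'c': at 3 ·f  → match P7@[18:18]
pos 19 'd': at 11 ·f  → match P2@[18:19]
pos 20 'b': at 1 ·f
pos 21 'd': at 14 ·f
pos 22 'a': at 15
pos 23 'c': at 16  → match P4@[21:23],P7@[23:23]
pos 24 'c': at 23 ·f  → match P6@[23:24],P7@[24:24]
pos 25 'a': at 12 ·f
pos 26 'a': at 13  → match P3@[24:26]
pos 27 'd': at 14 ·f
pos 28 'a': at 15
pos 29 'c': at 16  → match P4@[27:29],P7@[29:29]
pos 30 'b': at 1 ·f
pos 31 'b': at 2
pos 32 'b': at 6
pos 33 'b': at 6 ·f
pos 34 'c': at 3 ·f  → match P7@[34:34]
pos 35 'a': at 4
pos 36 'd': at 5  → match P0@[32:36]
pos 37 'c': at 10 ·f  → match P7@[37:37]
pos 38 'a': at 12
pos 39 'a': at 13  → match P3@[37:39]
pos 40 'c': at 18 ·f  → match P7@[40:40]
pos 41 'd': at 11 ·f  → match P2@[40:41]
pos 42 'c': at 10 ·f  → match P7@[42:42]
pos 43 'c': at 23  → match P6@[42:43],P7@[43:43]
pos 44 'a': at 12 ·f
pos 45 'd': at 14 ·f
pos 46 'a': at 15
pos 47 'c': at 16  → match P4@[45:47],P7@[47:47]
pos 48 'c': at 23 ·f  → match P6@[47:48],P7@[48:48]

Matches: [[1,7],[2,6],[2,7],[8,4],[8,7],[9,2],[11,4],[11,7],[13,7],[17,5],[18,7],[19,2],[23,4],[23,7],[24,6],[24,7],[26,3],[29,4],[29,7],[34,7],[36,0],[37,7],[39,3],[40,7],[41,2],[42,7],[43,6],[43,7],[47,4],[47,7],[48,6],[48,7]]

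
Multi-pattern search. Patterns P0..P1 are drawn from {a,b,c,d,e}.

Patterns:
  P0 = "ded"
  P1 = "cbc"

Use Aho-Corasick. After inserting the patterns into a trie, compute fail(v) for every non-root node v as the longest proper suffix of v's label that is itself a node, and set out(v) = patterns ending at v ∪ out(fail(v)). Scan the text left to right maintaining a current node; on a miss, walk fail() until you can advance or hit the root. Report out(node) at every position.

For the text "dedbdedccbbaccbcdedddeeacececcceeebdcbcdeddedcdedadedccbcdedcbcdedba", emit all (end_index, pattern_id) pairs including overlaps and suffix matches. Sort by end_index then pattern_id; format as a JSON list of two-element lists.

Construct AC machine:
Trie (insert patterns):
  n0 'ε': c→4 d→1
  n1 'd': e→2
  n2 'de': d→3
  n3 'ded': ·  [P0 ends]
  n4 'c': b→5
  n5 'cb': c→6
  n6 'cbc': ·  [P1 ends]

BFS fail/out derivation:
  n1('d'): parent n0 fail=0; on 'd' 0 → fail=0;  out ∅∪∅=∅
  n4('c'): parent n0 fail=0; on 'c' 0 → fail=0;  out ∅∪∅=∅
  n2('de'): parent n1 fail=0; on 'e' 0 → fail=0;  out ∅∪∅=∅
  n5('cb'): parent n4 fail=0; on 'b' 0 → fail=0;  out ∅∪∅=∅
  n3('ded'): parent n2 fail=0; on 'd' 0 → fail=1;  out {0}∪∅={0}
  n6('cbc'): parent n5 fail=0; on 'c' 0 → fail=4;  out {1}∪∅={1}

Text stream:
[0] read 'd'  n0⇒n1
[1] read 'e'  n1⇒n2
[2] read 'd'  n2⇒n3  ** P0@[0:2]
[3] read 'b'  n3⇒n0 (fail-walked)
[4] read 'd'  n0⇒n1
[5] read 'e'  n1⇒n2
[6] read 'd'  n2⇒n3  ** P0@[4:6]
[7] read 'c'  n3⇒n4 (fail-walked)
[8] read 'c'  n4⇒n4 (fail-walked)
[9] read 'b'  n4⇒n5
[10] read 'b'  n5⇒n0 (fail-walked)
[11] read 'a'  n0⇒n0
[12] read 'c'  n0⇒n4
[13] read 'c'  n4⇒n4 (fail-walked)
[14] read 'b'  n4⇒n5
[15] read 'c'  n5⇒n6  ** P1@[13:15]
[16] read 'd'  n6⇒n1 (fail-walked)
[17] read 'e'  n1⇒n2
[18] read 'd'  n2⇒n3  ** P0@[16:18]
[19] read 'd'  n3⇒n1 (fail-walked)
[20] read 'd'  n1⇒n1 (fail-walked)
[21] read 'e'  n1⇒n2
[22] read 'e'  n2⇒n0 (fail-walked)
[23] read 'a'  n0⇒n0
[24] read 'c'  n0⇒n4
[25] read 'e'  n4⇒n0 (fail-walked)
[26] read 'c'  n0⇒n4
[27] read 'e'  n4⇒n0 (fail-walked)
[28] read 'c'  n0⇒n4
[29] read 'c'  n4⇒n4 (fail-walked)
[30] read 'c'  n4⇒n4 (fail-walked)
[31] read 'e'  n4⇒n0 (fail-walked)
[32] read 'e'  n0⇒n0
[33] read 'e'  n0⇒n0
[34] read 'b'  n0⇒n0
[35] read 'd'  n0⇒n1
[36] read 'c'  n1⇒n4 (fail-walked)
[37] read 'b'  n4⇒n5
[38] read 'c'  n5⇒n6  ** P1@[36:38]
[39] read 'd'  n6⇒n1 (fail-walked)
[40] read 'e'  n1⇒n2
[41] read 'd'  n2⇒n3  ** P0@[39:41]
[42] read 'd'  n3⇒n1 (fail-walked)
[43] read 'e'  n1⇒n2
[44] read 'd'  n2⇒n3  ** P0@[42:44]
[45] read 'c'  n3⇒n4 (fail-walked)
[46] read 'd'  n4⇒n1 (fail-walked)
[47] read 'e'  n1⇒n2
[48] read 'd'  n2⇒n3  ** P0@[46:48]
[49] read 'a'  n3⇒n0 (fail-walked)
[50] read 'd'  n0⇒n1
[51] read 'e'  n1⇒n2
[52] read 'd'  n2⇒n3  ** P0@[50:52]
[53] read 'c'  n3⇒n4 (fail-walked)
[54] read 'c'  n4⇒n4 (fail-walked)
[55] read 'b'  n4⇒n5
[56] read 'c'  n5⇒n6  ** P1@[54:56]
[57] read 'd'  n6⇒n1 (fail-walked)
[58] read 'e'  n1⇒n2
[59] read 'd'  n2⇒n3  ** P0@[57:59]
[60] read 'c'  n3⇒n4 (fail-walked)
[61] read 'b'  n4⇒n5
[62] read 'c'  n5⇒n6  ** P1@[60:62]
[63] read 'd'  n6⇒n1 (fail-walked)
[64] read 'e'  n1⇒n2
[65] read 'd'  n2⇒n3  ** P0@[63:65]
[66] read 'b'  n3⇒n0 (fail-walked)
[67] read 'a'  n0⇒n0

Result: [[2,0],[6,0],[15,1],[18,0],[38,1],[41,0],[44,0],[48,0],[52,0],[56,1],[59,0],[62,1],[65,0]]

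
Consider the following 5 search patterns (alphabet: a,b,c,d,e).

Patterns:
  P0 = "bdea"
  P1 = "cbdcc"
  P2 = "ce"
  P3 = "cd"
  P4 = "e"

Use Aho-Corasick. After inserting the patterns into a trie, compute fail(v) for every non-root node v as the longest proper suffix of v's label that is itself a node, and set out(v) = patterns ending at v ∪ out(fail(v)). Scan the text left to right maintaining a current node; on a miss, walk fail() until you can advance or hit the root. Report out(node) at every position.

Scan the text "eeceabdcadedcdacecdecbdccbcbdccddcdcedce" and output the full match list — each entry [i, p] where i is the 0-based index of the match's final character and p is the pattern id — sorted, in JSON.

Build:
Trie nodes:
  0='ε' goto b→1 c→5 e→12
  1='b' goto d→2
  2='bd' goto e→3
  3='bde' goto a→4
  4='bdea' goto ·  ←P0
  5='c' goto b→6 d→11 e→10
  6='cb' goto d→7
  7='cbd' goto c→8
  8='cbdc' goto c→9
  9='cbdcc' goto ·  ←P1
  10='ce' goto ·  ←P2
  11='cd' goto ·  ←P3
  12='e' goto ·  ←P4

Failure links (BFS by depth):
  n1('b'): parent n0 fail=0; on 'b' 0 → fail=0;  out ∅∪∅=∅
  n5('c'): parent n0 fail=0; on 'c' 0 → fail=0;  out ∅∪∅=∅
  n12('e'): parent n0 fail=0; on 'e' 0 → fail=0;  out {4}∪∅={4}
  n2('bd'): parent n1 fail=0; on 'd' 0 → fail=0;  out ∅∪∅=∅
  n6('cb'): parent n5 fail=0; on 'b' 0 → fail=1;  out ∅∪∅=∅
  n10('ce'): parent n5 fail=0; on 'e' 0 → fail=12;  out {2}∪{4}={2,4}
  n11('cd'): parent n5 fail=0; on 'd' 0 → fail=0;  out {3}∪∅={3}
  n3('bde'): parent n2 fail=0; on 'e' 0 → fail=12;  out ∅∪{4}={4}
  n7('cbd'): parent n6 fail=1; on 'd' 1 → fail=2;  out ∅∪∅=∅
  n4('bdea'): parent n3 fail=12; on 'a' 12→0 → fail=0;  out {0}∪∅={0}
  n8('cbdc'): parent n7 fail=2; on 'c' 2→0 → fail=5;  out ∅∪∅=∅
  n9('cbdcc'): parent n8 fail=5; on 'c' 5→0 → fail=5;  out {1}∪∅={1}

Run:
i=0 'e': node 0→12  emit P4@[0:0]
i=1 'e': node 12→12 (via fail)  emit P4@[1:1]
i=2 'c': node 12→5 (via fail)
i=3 'e': node 5→10  emit P2@[2:3],P4@[3:3]
i=4 'a': node 10→0 (via fail)
i=5 'b': node 0→1
i=6 'd': node 1→2
i=7 'c': node 2→5 (via fail)
i=8 'a': node 5→0 (via fail)
i=9 'd': node 0→0
i=10 'e': node 0→12  emit P4@[10:10]
i=11 'd': node 12→0 (via fail)
i=12 'c': node 0→5
i=13 'd': node 5→11  emit P3@[12:13]
i=14 'a': node 11→0 (via fail)
i=15 'c': node 0→5
i=16 'e': node 5→10  emit P2@[15:16],P4@[16:16]
i=17 'c': node 10→5 (via fail)
i=18 'd': node 5→11  emit P3@[17:18]
i=19 'e': node 11→12 (via fail)  emit P4@[19:19]
i=20 'c': node 12→5 (via fail)
i=21 'b': node 5→6
i=22 'd': node 6→7
i=23 'c': node 7→8
i=24 'c': node 8→9  emit P1@[20:24]
i=25 'b': node 9→6 (via fail)
i=26 'c': node 6→5 (via fail)
i=27 'b': node 5→6
i=28 'd': node 6→7
i=29 'c': node 7→8
i=30 'c': node 8→9  emit P1@[26:30]
i=31 'd': node 9→11 (via fail)  emit P3@[30:31]
i=32 'd': node 11→0 (via fail)
i=33 'c': node 0→5
i=34 'd': node 5→11  emit P3@[33:34]
i=35 'c': node 11→5 (via fail)
i=36 'e': node 5→10  emit P2@[35:36],P4@[36:36]
i=37 'd': node 10→0 (via fail)
i=38 'c': node 0→5
i=39 'e': node 5→10  emit P2@[38:39],P4@[39:39]

Result: [[0,4],[1,4],[3,2],[3,4],[10,4],[13,3],[16,2],[16,4],[18,3],[19,4],[24,1],[30,1],[31,3],[34,3],[36,2],[36,4],[39,2],[39,4]]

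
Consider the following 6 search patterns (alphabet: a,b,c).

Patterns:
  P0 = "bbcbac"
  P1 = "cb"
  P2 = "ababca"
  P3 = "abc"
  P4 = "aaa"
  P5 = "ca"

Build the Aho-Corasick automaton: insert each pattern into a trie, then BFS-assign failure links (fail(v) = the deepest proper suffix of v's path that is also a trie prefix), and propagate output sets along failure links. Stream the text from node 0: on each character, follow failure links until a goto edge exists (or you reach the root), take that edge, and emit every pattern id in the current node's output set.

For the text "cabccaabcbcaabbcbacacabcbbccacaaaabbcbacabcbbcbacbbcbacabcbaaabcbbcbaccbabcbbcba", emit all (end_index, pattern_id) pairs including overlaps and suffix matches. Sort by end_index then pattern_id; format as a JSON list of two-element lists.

Build:
Trie nodes:
  0='ε' goto a→9 b→1 c→7
  1='b' goto b→2
  2='bb' goto c→3
  3='bbc' goto b→4
  4='bbcb' goto a→5
  5='bbcba' goto c→6
  6='bbcbac' goto ·  [P0 ends]
  7='c' goto a→18 b→8
  8='cb' goto ·  [P1 ends]
  9='a' goto a→16 b→10
  10='ab' goto a→11 c→15
  11='aba' goto b→12
  12='abab' goto c→13
  13='ababc' goto a→14
  14='ababca' goto ·  [P2 ends]
  15='abc' goto ·  [P3 ends]
  16='aa' goto a→17
  17='aaa' goto ·  [P4 ends]
  18='ca' goto ·  [P5 ends]

Failure links (BFS by depth):
  n1('b'): parent n0 fail=0; on 'b' 0 → fail=0;  out ∅∪∅=∅
  n7('c'): parent n0 fail=0; on 'c' 0 → fail=0;  out ∅∪∅=∅
  n9('a'): parent n0 fail=0; on 'a' 0 → fail=0;  out ∅∪∅=∅
  n2('bb'): parent n1 fail=0; on 'b' 0 → fail=1;  out ∅∪∅=∅
  n8('cb'): parent n7 fail=0; on 'b' 0 → fail=1;  out {1}∪∅={1}
  n10('ab'): parent n9 fail=0; on 'b' 0 → fail=1;  out ∅∪∅=∅
  n16('aa'): parent n9 fail=0; on 'a' 0 → fail=9;  out ∅∪∅=∅
  n18('ca'): parent n7 fail=0; on 'a' 0 → fail=9;  out {5}∪∅={5}
  n3('bbc'): parent n2 fail=1; on 'c' 1→0 → fail=7;  out ∅∪∅=∅
  n11('aba'): parent n10 fail=1; on 'a' 1→0 → fail=9;  out ∅∪∅=∅
  n15('abc'): parent n10 fail=1; on 'c' 1→0 → fail=7;  out {3}∪∅={3}
  n17('aaa'): parent n16 fail=9; on 'a' 9 → fail=16;  out {4}∪∅={4}
  n4('bbcb'): parent n3 fail=7; on 'b' 7 → fail=8;  out ∅∪{1}={1}
  n12('abab'): parent n11 fail=9; on 'b' 9 → fail=10;  out ∅∪∅=∅
  n5('bbcba'): parent n4 fail=8; on 'a' 8→1→0 → fail=9;  out ∅∪∅=∅
  n13('ababc'): parent n12 fail=10; on 'c' 10 → fail=15;  out ∅∪{3}={3}
  n6('bbcbac'): parent n5 fail=9; on 'c' 9→0 → fail=7;  out {0}∪∅={0}
  n14('ababca'): parent n13 fail=15; on 'a' 15→7 → fail=18;  out {2}∪{5}={2,5}

Text stream:
pos 0 'c': at 7
pos 1 'a': at 18  → match P5@[0:1]
pos 2 'b': at 10 (via fail)
pos 3 'c': at 15  → match P3@[1:3]
pos 4 'c': at 7 (via fail)
pos 5 'a': at 18  → match P5@[4:5]
pos 6 'a': at 16 (via fail)
pos 7 'b': at 10 (via fail)
pos 8 'c': at 15  → match P3@[6:8]
pos 9 'b': at 8 (via fail)  → match P1@[8:9]
pos 10 'c': at 7 (via fail)
pos 11 'a': at 18  → match P5@[10:11]
pos 12 'a': at 16 (via fail)
pos 13 'b': at 10 (via fail)
pos 14 'b': at 2 (via fail)
pos 15 'c': at 3
pos 16 'b': at 4  → match P1@[15:16]
pos 17 'a': at 5
pos 18 'c': at 6  → match P0@[13:18]
pos 19 'a': at 18 (via fail)  → match P5@[18:19]
pos 20 'c': at 7 (via fail)
pos 21 'a': at 18  → match P5@[20:21]
pos 22 'b': at 10 (via fail)
pos 23 'c': at 15  → match P3@[21:23]
pos 24 'b': at 8 (via fail)  → match P1@[23:24]
pos 25 'b': at 2 (via fail)
pos 26 'c': at 3
pos 27 'c': at 7 (via fail)
pos 28 'a': at 18  → match P5@[27:28]
pos 29 'c': at 7 (via fail)
pos 30 'a': at 18  → match P5@[29:30]
pos 31 'a': at 16 (via fail)
pos 32 'a': at 17  → match P4@[30:32]
pos 33 'a': at 17 (via fail)  → match P4@[31:33]
pos 34 'b': at 10 (via fail)
pos 35 'b': at 2 (via fail)
pos 36 'c': at 3
pos 37 'b': at 4  → match P1@[36:37]
pos 38 'a': at 5
pos 39 'c': at 6  → match P0@[34:39]
pos 40 'a': at 18 (via fail)  → match P5@[39:40]
pos 41 'b': at 10 (via fail)
pos 42 'c': at 15  → match P3@[40:42]
pos 43 'b': at 8 (via fail)  → match P1@[42:43]
pos 44 'b': at 2 (via fail)
pos 45 'c': at 3
pos 46 'b': at 4  → match P1@[45:46]
pos 47 'a': at 5
pos 48 'c': at 6  → match P0@[43:48]
pos 49 'b': at 8 (via fail)  → match P1@[48:49]
pos 50 'b': at 2 (via fail)
pos 51 'c': at 3
pos 52 'b': at 4  → match P1@[51:52]
pos 53 'a': at 5
pos 54 'c': at 6  → match P0@[49:54]
pos 55 'a': at 18 (via fail)  → match P5@[54:55]
pos 56 'b': at 10 (via fail)
pos 57 'c': at 15  → match P3@[55:57]
pos 58 'b': at 8 (via fail)  → match P1@[57:58]
pos 59 'a': at 9 (via fail)
pos 60 'a': at 16
pos 61 'a': at 17  → match P4@[59:61]
pos 62 'b': at 10 (via fail)
pos 63 'c': at 15  → match P3@[61:63]
pos 64 'b': at 8 (via fail)  → match P1@[63:64]
pos 65 'b': at 2 (via fail)
pos 66 'c': at 3
pos 67 'b': at 4  → match P1@[66:67]
pos 68 'a': at 5
pos 69 'c': at 6  → match P0@[64:69]
pos 70 'c': at 7 (via fail)
pos 71 'b': at 8  → match P1@[70:71]
pos 72 'a': at 9 (via fail)
pos 73 'b': at 10
pos 74 'c': at 15  → match P3@[72:74]
pos 75 'b': at 8 (via fail)  → match P1@[74:75]
pos 76 'b': at 2 (via fail)
pos 77 'c': at 3
pos 78 'b': at 4  → match P1@[77:78]
pos 79 'a': at 5

All matches (sorted): [[1,5],[3,3],[5,5],[8,3],[9,1],[11,5],[16,1],[18,0],[19,5],[21,5],[23,3],[24,1],[28,5],[30,5],[32,4],[33,4],[37,1],[39,0],[40,5],[42,3],[43,1],[46,1],[48,0],[49,1],[52,1],[54,0],[55,5],[57,3],[58,1],[61,4],[63,3],[64,1],[67,1],[69,0],[71,1],[74,3],[75,1],[78,1]]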